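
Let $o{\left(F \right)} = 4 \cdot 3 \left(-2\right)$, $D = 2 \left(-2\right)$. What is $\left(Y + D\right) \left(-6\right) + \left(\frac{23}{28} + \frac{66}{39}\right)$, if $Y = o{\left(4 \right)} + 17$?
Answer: $\frac{24939}{364} \approx 68.514$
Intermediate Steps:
$D = -4$
$o{\left(F \right)} = -24$ ($o{\left(F \right)} = 12 \left(-2\right) = -24$)
$Y = -7$ ($Y = -24 + 17 = -7$)
$\left(Y + D\right) \left(-6\right) + \left(\frac{23}{28} + \frac{66}{39}\right) = \left(-7 - 4\right) \left(-6\right) + \left(\frac{23}{28} + \frac{66}{39}\right) = \left(-11\right) \left(-6\right) + \left(23 \cdot \frac{1}{28} + 66 \cdot \frac{1}{39}\right) = 66 + \left(\frac{23}{28} + \frac{22}{13}\right) = 66 + \frac{915}{364} = \frac{24939}{364}$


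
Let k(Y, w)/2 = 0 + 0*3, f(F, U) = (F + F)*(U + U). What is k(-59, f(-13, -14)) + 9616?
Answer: 9616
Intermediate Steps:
f(F, U) = 4*F*U (f(F, U) = (2*F)*(2*U) = 4*F*U)
k(Y, w) = 0 (k(Y, w) = 2*(0 + 0*3) = 2*(0 + 0) = 2*0 = 0)
k(-59, f(-13, -14)) + 9616 = 0 + 9616 = 9616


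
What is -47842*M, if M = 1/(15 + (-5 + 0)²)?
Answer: -23921/20 ≈ -1196.1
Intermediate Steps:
M = 1/40 (M = 1/(15 + (-5)²) = 1/(15 + 25) = 1/40 ≈ 0.025000)
-47842*M = -47842*1/40 = -23921/20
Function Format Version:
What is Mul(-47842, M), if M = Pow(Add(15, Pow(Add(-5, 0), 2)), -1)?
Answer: Rational(-23921, 20) ≈ -1196.1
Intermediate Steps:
M = Rational(1, 40) (M = Pow(Add(15, Pow(-5, 2)), -1) = Pow(Add(15, 25), -1) = Pow(40, -1) = Rational(1, 40) ≈ 0.025000)
Mul(-47842, M) = Mul(-47842, Rational(1, 40)) = Rational(-23921, 20)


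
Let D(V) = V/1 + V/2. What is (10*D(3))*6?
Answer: 270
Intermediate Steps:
D(V) = 3*V/2 (D(V) = V*1 + V*(½) = V + V/2 = 3*V/2)
(10*D(3))*6 = (10*((3/2)*3))*6 = (10*(9/2))*6 = 45*6 = 270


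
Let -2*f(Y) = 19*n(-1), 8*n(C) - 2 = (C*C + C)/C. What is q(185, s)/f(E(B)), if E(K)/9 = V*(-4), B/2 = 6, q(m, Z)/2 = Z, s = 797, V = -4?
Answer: -12752/19 ≈ -671.16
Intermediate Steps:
n(C) = ¼ + (C + C²)/(8*C) (n(C) = ¼ + ((C*C + C)/C)/8 = ¼ + ((C² + C)/C)/8 = ¼ + ((C + C²)/C)/8 = ¼ + (C + C²)/(8*C))
q(m, Z) = 2*Z
B = 12 (B = 2*6 = 12)
E(K) = 144 (E(K) = 9*(-4*(-4)) = 9*16 = 144)
f(Y) = -19/8 (f(Y) = -19*(3/8 + (⅛)*(-1))/2 = -19*(3/8 - ⅛)/2 = -19/(2*4) = -½*19/4 = -19/8)
q(185, s)/f(E(B)) = (2*797)/(-19/8) = 1594*(-8/19) = -12752/19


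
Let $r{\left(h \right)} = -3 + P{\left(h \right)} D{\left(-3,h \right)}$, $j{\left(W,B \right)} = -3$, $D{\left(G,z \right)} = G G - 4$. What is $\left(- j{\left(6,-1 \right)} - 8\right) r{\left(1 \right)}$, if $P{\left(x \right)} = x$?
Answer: $-10$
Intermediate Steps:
$D{\left(G,z \right)} = -4 + G^{2}$ ($D{\left(G,z \right)} = G^{2} - 4 = -4 + G^{2}$)
$r{\left(h \right)} = -3 + 5 h$ ($r{\left(h \right)} = -3 + h \left(-4 + \left(-3\right)^{2}\right) = -3 + h \left(-4 + 9\right) = -3 + h 5 = -3 + 5 h$)
$\left(- j{\left(6,-1 \right)} - 8\right) r{\left(1 \right)} = \left(\left(-1\right) \left(-3\right) - 8\right) \left(-3 + 5 \cdot 1\right) = \left(3 - 8\right) \left(-3 + 5\right) = \left(-5\right) 2 = -10$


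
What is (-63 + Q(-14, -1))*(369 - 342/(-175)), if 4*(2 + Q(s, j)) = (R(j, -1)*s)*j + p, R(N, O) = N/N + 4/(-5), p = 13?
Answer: -79263657/3500 ≈ -22647.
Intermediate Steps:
R(N, O) = ⅕ (R(N, O) = 1 + 4*(-⅕) = 1 - ⅘ = ⅕)
Q(s, j) = 5/4 + j*s/20 (Q(s, j) = -2 + ((s/5)*j + 13)/4 = -2 + (j*s/5 + 13)/4 = -2 + (13 + j*s/5)/4 = -2 + (13/4 + j*s/20) = 5/4 + j*s/20)
(-63 + Q(-14, -1))*(369 - 342/(-175)) = (-63 + (5/4 + (1/20)*(-1)*(-14)))*(369 - 342/(-175)) = (-63 + (5/4 + 7/10))*(369 - 342*(-1/175)) = (-63 + 39/20)*(369 + 342/175) = -1221/20*64917/175 = -79263657/3500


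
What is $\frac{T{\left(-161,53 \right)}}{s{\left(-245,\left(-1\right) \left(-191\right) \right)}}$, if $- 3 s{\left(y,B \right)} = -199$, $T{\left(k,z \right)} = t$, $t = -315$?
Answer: $- \frac{945}{199} \approx -4.7487$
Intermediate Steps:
$T{\left(k,z \right)} = -315$
$s{\left(y,B \right)} = \frac{199}{3}$ ($s{\left(y,B \right)} = \left(- \frac{1}{3}\right) \left(-199\right) = \frac{199}{3}$)
$\frac{T{\left(-161,53 \right)}}{s{\left(-245,\left(-1\right) \left(-191\right) \right)}} = - \frac{315}{\frac{199}{3}} = \left(-315\right) \frac{3}{199} = - \frac{945}{199}$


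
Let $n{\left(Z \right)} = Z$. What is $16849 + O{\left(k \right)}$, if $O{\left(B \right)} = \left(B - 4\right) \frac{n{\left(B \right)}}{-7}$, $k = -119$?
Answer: $14758$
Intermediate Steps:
$O{\left(B \right)} = - \frac{B \left(-4 + B\right)}{7}$ ($O{\left(B \right)} = \left(B - 4\right) \frac{B}{-7} = \left(-4 + B\right) B \left(- \frac{1}{7}\right) = \left(-4 + B\right) \left(- \frac{B}{7}\right) = - \frac{B \left(-4 + B\right)}{7}$)
$16849 + O{\left(k \right)} = 16849 + \frac{1}{7} \left(-119\right) \left(4 - -119\right) = 16849 + \frac{1}{7} \left(-119\right) \left(4 + 119\right) = 16849 + \frac{1}{7} \left(-119\right) 123 = 16849 - 2091 = 14758$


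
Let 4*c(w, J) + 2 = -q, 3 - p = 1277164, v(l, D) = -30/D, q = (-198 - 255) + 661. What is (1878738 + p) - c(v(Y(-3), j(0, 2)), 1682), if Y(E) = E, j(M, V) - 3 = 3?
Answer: 1203259/2 ≈ 6.0163e+5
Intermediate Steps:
j(M, V) = 6 (j(M, V) = 3 + 3 = 6)
q = 208 (q = -453 + 661 = 208)
p = -1277161 (p = 3 - 1*1277164 = 3 - 1277164 = -1277161)
c(w, J) = -105/2 (c(w, J) = -½ + (-1*208)/4 = -½ + (¼)*(-208) = -½ - 52 = -105/2)
(1878738 + p) - c(v(Y(-3), j(0, 2)), 1682) = (1878738 - 1277161) - 1*(-105/2) = 601577 + 105/2 = 1203259/2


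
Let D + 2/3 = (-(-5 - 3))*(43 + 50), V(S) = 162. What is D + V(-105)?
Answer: 2716/3 ≈ 905.33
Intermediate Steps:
D = 2230/3 (D = -⅔ + (-(-5 - 3))*(43 + 50) = -⅔ - 1*(-8)*93 = -⅔ + 8*93 = -⅔ + 744 = 2230/3 ≈ 743.33)
D + V(-105) = 2230/3 + 162 = 2716/3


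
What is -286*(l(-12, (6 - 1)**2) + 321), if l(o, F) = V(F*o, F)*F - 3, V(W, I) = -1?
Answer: -83798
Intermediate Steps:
l(o, F) = -3 - F (l(o, F) = -F - 3 = -3 - F)
-286*(l(-12, (6 - 1)**2) + 321) = -286*((-3 - (6 - 1)**2) + 321) = -286*((-3 - 1*5**2) + 321) = -286*((-3 - 1*25) + 321) = -286*((-3 - 25) + 321) = -286*(-28 + 321) = -286*293 = -83798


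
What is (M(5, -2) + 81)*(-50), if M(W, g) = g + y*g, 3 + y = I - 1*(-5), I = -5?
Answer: -4250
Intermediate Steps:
y = -3 (y = -3 + (-5 - 1*(-5)) = -3 + (-5 + 5) = -3 + 0 = -3)
M(W, g) = -2*g (M(W, g) = g - 3*g = -2*g)
(M(5, -2) + 81)*(-50) = (-2*(-2) + 81)*(-50) = (4 + 81)*(-50) = 85*(-50) = -4250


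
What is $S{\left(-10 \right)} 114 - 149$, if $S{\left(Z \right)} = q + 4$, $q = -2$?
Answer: $79$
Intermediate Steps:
$S{\left(Z \right)} = 2$ ($S{\left(Z \right)} = -2 + 4 = 2$)
$S{\left(-10 \right)} 114 - 149 = 2 \cdot 114 - 149 = 228 - 149 = 79$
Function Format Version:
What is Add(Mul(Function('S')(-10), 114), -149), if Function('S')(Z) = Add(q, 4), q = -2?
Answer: 79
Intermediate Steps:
Function('S')(Z) = 2 (Function('S')(Z) = Add(-2, 4) = 2)
Add(Mul(Function('S')(-10), 114), -149) = Add(Mul(2, 114), -149) = Add(228, -149) = 79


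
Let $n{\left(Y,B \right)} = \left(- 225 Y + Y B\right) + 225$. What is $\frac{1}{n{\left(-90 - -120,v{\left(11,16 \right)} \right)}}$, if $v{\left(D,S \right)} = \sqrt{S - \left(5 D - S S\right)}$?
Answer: $- \frac{29}{188357} - \frac{2 \sqrt{217}}{2825355} \approx -0.00016439$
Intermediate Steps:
$v{\left(D,S \right)} = \sqrt{S + S^{2} - 5 D}$ ($v{\left(D,S \right)} = \sqrt{S - \left(- S^{2} + 5 D\right)} = \sqrt{S + S^{2} - 5 D}$)
$n{\left(Y,B \right)} = 225 - 225 Y + B Y$ ($n{\left(Y,B \right)} = \left(- 225 Y + B Y\right) + 225 = 225 - 225 Y + B Y$)
$\frac{1}{n{\left(-90 - -120,v{\left(11,16 \right)} \right)}} = \frac{1}{225 - 225 \left(-90 - -120\right) + \sqrt{16 + 16^{2} - 55} \left(-90 - -120\right)} = \frac{1}{225 - 225 \left(-90 + 120\right) + \sqrt{16 + 256 - 55} \left(-90 + 120\right)} = \frac{1}{225 - 6750 + \sqrt{217} \cdot 30} = \frac{1}{225 - 6750 + 30 \sqrt{217}} = \frac{1}{-6525 + 30 \sqrt{217}}$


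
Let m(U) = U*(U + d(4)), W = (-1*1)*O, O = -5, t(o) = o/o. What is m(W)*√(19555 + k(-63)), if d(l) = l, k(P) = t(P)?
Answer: 90*√4889 ≈ 6292.9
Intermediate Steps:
t(o) = 1
k(P) = 1
W = 5 (W = -1*1*(-5) = -1*(-5) = 5)
m(U) = U*(4 + U) (m(U) = U*(U + 4) = U*(4 + U))
m(W)*√(19555 + k(-63)) = (5*(4 + 5))*√(19555 + 1) = (5*9)*√19556 = 45*(2*√4889) = 90*√4889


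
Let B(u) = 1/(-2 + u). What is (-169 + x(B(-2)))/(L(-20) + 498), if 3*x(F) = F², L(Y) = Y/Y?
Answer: -8111/23952 ≈ -0.33864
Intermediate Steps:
L(Y) = 1
x(F) = F²/3
(-169 + x(B(-2)))/(L(-20) + 498) = (-169 + (1/(-2 - 2))²/3)/(1 + 498) = (-169 + (1/(-4))²/3)/499 = (-169 + (-¼)²/3)*(1/499) = (-169 + (⅓)*(1/16))*(1/499) = (-169 + 1/48)*(1/499) = -8111/48*1/499 = -8111/23952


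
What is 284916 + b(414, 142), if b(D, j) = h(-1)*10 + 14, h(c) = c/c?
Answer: 284940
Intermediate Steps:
h(c) = 1
b(D, j) = 24 (b(D, j) = 1*10 + 14 = 10 + 14 = 24)
284916 + b(414, 142) = 284916 + 24 = 284940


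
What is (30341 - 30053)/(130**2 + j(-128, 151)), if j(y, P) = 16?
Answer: 72/4229 ≈ 0.017025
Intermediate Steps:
(30341 - 30053)/(130**2 + j(-128, 151)) = (30341 - 30053)/(130**2 + 16) = 288/(16900 + 16) = 288/16916 = 288*(1/16916) = 72/4229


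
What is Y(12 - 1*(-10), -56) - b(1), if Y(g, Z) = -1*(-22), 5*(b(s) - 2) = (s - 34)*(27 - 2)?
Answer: 185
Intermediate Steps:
b(s) = -168 + 5*s (b(s) = 2 + ((s - 34)*(27 - 2))/5 = 2 + ((-34 + s)*25)/5 = 2 + (-850 + 25*s)/5 = 2 + (-170 + 5*s) = -168 + 5*s)
Y(g, Z) = 22
Y(12 - 1*(-10), -56) - b(1) = 22 - (-168 + 5*1) = 22 - (-168 + 5) = 22 - 1*(-163) = 22 + 163 = 185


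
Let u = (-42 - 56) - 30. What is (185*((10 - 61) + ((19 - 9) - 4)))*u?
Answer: 1065600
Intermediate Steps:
u = -128 (u = -98 - 30 = -128)
(185*((10 - 61) + ((19 - 9) - 4)))*u = (185*((10 - 61) + ((19 - 9) - 4)))*(-128) = (185*(-51 + (10 - 4)))*(-128) = (185*(-51 + 6))*(-128) = (185*(-45))*(-128) = -8325*(-128) = 1065600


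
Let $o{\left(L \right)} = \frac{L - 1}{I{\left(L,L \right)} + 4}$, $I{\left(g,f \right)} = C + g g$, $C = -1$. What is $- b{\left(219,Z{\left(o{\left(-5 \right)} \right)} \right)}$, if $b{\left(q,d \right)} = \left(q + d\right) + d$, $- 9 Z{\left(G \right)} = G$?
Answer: $- \frac{4600}{21} \approx -219.05$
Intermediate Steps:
$I{\left(g,f \right)} = -1 + g^{2}$ ($I{\left(g,f \right)} = -1 + g g = -1 + g^{2}$)
$o{\left(L \right)} = \frac{-1 + L}{3 + L^{2}}$ ($o{\left(L \right)} = \frac{L - 1}{\left(-1 + L^{2}\right) + 4} = \frac{-1 + L}{3 + L^{2}}$)
$Z{\left(G \right)} = - \frac{G}{9}$
$b{\left(q,d \right)} = q + 2 d$ ($b{\left(q,d \right)} = \left(d + q\right) + d = q + 2 d$)
$- b{\left(219,Z{\left(o{\left(-5 \right)} \right)} \right)} = - (219 + 2 \left(- \frac{\frac{1}{3 + \left(-5\right)^{2}} \left(-1 - 5\right)}{9}\right)) = - (219 + 2 \left(- \frac{\frac{1}{3 + 25} \left(-6\right)}{9}\right)) = - (219 + 2 \left(- \frac{\frac{1}{28} \left(-6\right)}{9}\right)) = - (219 + 2 \left(\left(- \frac{1}{9}\right) \left(- \frac{3}{14}\right)\right)) = - (219 + 2 \cdot \frac{1}{42}) = - (219 + \frac{1}{21}) = \left(-1\right) \frac{4600}{21} = - \frac{4600}{21}$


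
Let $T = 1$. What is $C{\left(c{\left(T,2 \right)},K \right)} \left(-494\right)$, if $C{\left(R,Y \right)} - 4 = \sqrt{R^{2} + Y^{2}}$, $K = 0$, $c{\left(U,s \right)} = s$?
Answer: $-2964$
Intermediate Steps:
$C{\left(R,Y \right)} = 4 + \sqrt{R^{2} + Y^{2}}$
$C{\left(c{\left(T,2 \right)},K \right)} \left(-494\right) = \left(4 + \sqrt{2^{2} + 0^{2}}\right) \left(-494\right) = \left(4 + \sqrt{4 + 0}\right) \left(-494\right) = \left(4 + \sqrt{4}\right) \left(-494\right) = \left(4 + 2\right) \left(-494\right) = 6 \left(-494\right) = -2964$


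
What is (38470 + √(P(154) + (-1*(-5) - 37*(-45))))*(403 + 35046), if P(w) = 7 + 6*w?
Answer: 1365530929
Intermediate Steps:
(38470 + √(P(154) + (-1*(-5) - 37*(-45))))*(403 + 35046) = (38470 + √((7 + 6*154) + (-1*(-5) - 37*(-45))))*(403 + 35046) = (38470 + √((7 + 924) + (5 + 1665)))*35449 = (38470 + √(931 + 1670))*35449 = (38470 + √2601)*35449 = (38470 + 51)*35449 = 38521*35449 = 1365530929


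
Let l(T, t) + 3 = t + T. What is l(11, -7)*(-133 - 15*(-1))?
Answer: -118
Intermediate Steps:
l(T, t) = -3 + T + t (l(T, t) = -3 + (t + T) = -3 + (T + t) = -3 + T + t)
l(11, -7)*(-133 - 15*(-1)) = (-3 + 11 - 7)*(-133 - 15*(-1)) = 1*(-133 + 15) = 1*(-118) = -118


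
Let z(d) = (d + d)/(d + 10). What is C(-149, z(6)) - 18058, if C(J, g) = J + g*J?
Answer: -73275/4 ≈ -18319.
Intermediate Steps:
z(d) = 2*d/(10 + d) (z(d) = (2*d)/(10 + d) = 2*d/(10 + d))
C(J, g) = J + J*g
C(-149, z(6)) - 18058 = -149*(1 + 2*6/(10 + 6)) - 18058 = -149*(1 + 2*6/16) - 18058 = -149*(1 + 2*6*(1/16)) - 18058 = -149*(1 + 3/4) - 18058 = -149*7/4 - 18058 = -1043/4 - 18058 = -73275/4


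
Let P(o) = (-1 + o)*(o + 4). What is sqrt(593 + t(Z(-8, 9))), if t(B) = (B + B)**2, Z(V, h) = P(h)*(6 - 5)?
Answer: 3*sqrt(4873) ≈ 209.42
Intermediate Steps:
P(o) = (-1 + o)*(4 + o)
Z(V, h) = -4 + h**2 + 3*h (Z(V, h) = (-4 + h**2 + 3*h)*(6 - 5) = (-4 + h**2 + 3*h)*1 = -4 + h**2 + 3*h)
t(B) = 4*B**2 (t(B) = (2*B)**2 = 4*B**2)
sqrt(593 + t(Z(-8, 9))) = sqrt(593 + 4*(-4 + 9**2 + 3*9)**2) = sqrt(593 + 4*(-4 + 81 + 27)**2) = sqrt(593 + 4*104**2) = sqrt(593 + 4*10816) = sqrt(593 + 43264) = sqrt(43857) = 3*sqrt(4873)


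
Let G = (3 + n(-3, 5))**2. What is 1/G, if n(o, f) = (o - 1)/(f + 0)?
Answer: 25/121 ≈ 0.20661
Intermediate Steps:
n(o, f) = (-1 + o)/f
G = 121/25 (G = (3 + (-1 - 3)/5)**2 = (3 + (1/5)*(-4))**2 = (3 - 4/5)**2 = (11/5)**2 = 121/25 ≈ 4.8400)
1/G = 1/(121/25) = 25/121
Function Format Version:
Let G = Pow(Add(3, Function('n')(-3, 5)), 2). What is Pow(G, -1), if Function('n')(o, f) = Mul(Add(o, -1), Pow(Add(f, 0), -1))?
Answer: Rational(25, 121) ≈ 0.20661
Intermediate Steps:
Function('n')(o, f) = Mul(Pow(f, -1), Add(-1, o)) (Function('n')(o, f) = Mul(Add(-1, o), Pow(f, -1)) = Mul(Pow(f, -1), Add(-1, o)))
G = Rational(121, 25) (G = Pow(Add(3, Mul(Pow(5, -1), Add(-1, -3))), 2) = Pow(Add(3, Mul(Rational(1, 5), -4)), 2) = Pow(Add(3, Rational(-4, 5)), 2) = Pow(Rational(11, 5), 2) = Rational(121, 25) ≈ 4.8400)
Pow(G, -1) = Pow(Rational(121, 25), -1) = Rational(25, 121)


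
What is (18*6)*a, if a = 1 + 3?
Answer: 432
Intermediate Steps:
a = 4
(18*6)*a = (18*6)*4 = 108*4 = 432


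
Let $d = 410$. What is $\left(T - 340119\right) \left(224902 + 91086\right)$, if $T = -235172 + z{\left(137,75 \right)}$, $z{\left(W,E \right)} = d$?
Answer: $-181655497428$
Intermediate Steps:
$z{\left(W,E \right)} = 410$
$T = -234762$ ($T = -235172 + 410 = -234762$)
$\left(T - 340119\right) \left(224902 + 91086\right) = \left(-234762 - 340119\right) \left(224902 + 91086\right) = \left(-574881\right) 315988 = -181655497428$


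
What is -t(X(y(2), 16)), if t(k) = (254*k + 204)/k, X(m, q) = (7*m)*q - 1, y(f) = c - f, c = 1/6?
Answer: -156614/619 ≈ -253.01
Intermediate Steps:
c = ⅙ ≈ 0.16667
y(f) = ⅙ - f
X(m, q) = -1 + 7*m*q (X(m, q) = 7*m*q - 1 = -1 + 7*m*q)
t(k) = (204 + 254*k)/k
-t(X(y(2), 16)) = -(254 + 204/(-1 + 7*(⅙ - 1*2)*16)) = -(254 + 204/(-1 + 7*(⅙ - 2)*16)) = -(254 + 204/(-1 + 7*(-11/6)*16)) = -(254 + 204/(-1 - 616/3)) = -(254 + 204/(-619/3)) = -(254 + 204*(-3/619)) = -(254 - 612/619) = -1*156614/619 = -156614/619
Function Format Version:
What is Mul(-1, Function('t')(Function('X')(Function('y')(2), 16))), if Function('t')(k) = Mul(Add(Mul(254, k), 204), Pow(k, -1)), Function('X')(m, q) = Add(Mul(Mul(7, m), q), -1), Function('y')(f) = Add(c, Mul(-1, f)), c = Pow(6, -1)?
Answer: Rational(-156614, 619) ≈ -253.01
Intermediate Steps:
c = Rational(1, 6) ≈ 0.16667
Function('y')(f) = Add(Rational(1, 6), Mul(-1, f))
Function('X')(m, q) = Add(-1, Mul(7, m, q)) (Function('X')(m, q) = Add(Mul(7, m, q), -1) = Add(-1, Mul(7, m, q)))
Function('t')(k) = Mul(Pow(k, -1), Add(204, Mul(254, k))) (Function('t')(k) = Mul(Add(204, Mul(254, k)), Pow(k, -1)) = Mul(Pow(k, -1), Add(204, Mul(254, k))))
Mul(-1, Function('t')(Function('X')(Function('y')(2), 16))) = Mul(-1, Add(254, Mul(204, Pow(Add(-1, Mul(7, Add(Rational(1, 6), Mul(-1, 2)), 16)), -1)))) = Mul(-1, Add(254, Mul(204, Pow(Add(-1, Mul(7, Add(Rational(1, 6), -2), 16)), -1)))) = Mul(-1, Add(254, Mul(204, Pow(Add(-1, Mul(7, Rational(-11, 6), 16)), -1)))) = Mul(-1, Add(254, Mul(204, Pow(Add(-1, Rational(-616, 3)), -1)))) = Mul(-1, Add(254, Mul(204, Pow(Rational(-619, 3), -1)))) = Mul(-1, Add(254, Mul(204, Rational(-3, 619)))) = Mul(-1, Add(254, Rational(-612, 619))) = Mul(-1, Rational(156614, 619)) = Rational(-156614, 619)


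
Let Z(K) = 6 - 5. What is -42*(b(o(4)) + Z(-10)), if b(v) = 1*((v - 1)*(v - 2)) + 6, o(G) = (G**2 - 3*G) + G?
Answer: -2058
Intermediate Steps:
o(G) = G**2 - 2*G
Z(K) = 1
b(v) = 6 + (-1 + v)*(-2 + v) (b(v) = 1*((-1 + v)*(-2 + v)) + 6 = (-1 + v)*(-2 + v) + 6 = 6 + (-1 + v)*(-2 + v))
-42*(b(o(4)) + Z(-10)) = -42*((8 + (4*(-2 + 4))**2 - 12*(-2 + 4)) + 1) = -42*((8 + (4*2)**2 - 12*2) + 1) = -42*((8 + 8**2 - 3*8) + 1) = -42*((8 + 64 - 24) + 1) = -42*(48 + 1) = -42*49 = -2058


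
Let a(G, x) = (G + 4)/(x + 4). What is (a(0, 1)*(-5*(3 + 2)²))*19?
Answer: -1900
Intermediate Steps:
a(G, x) = (4 + G)/(4 + x)
(a(0, 1)*(-5*(3 + 2)²))*19 = (((4 + 0)/(4 + 1))*(-5*(3 + 2)²))*19 = ((4/5)*(-5*5²))*19 = (((⅕)*4)*(-5*25))*19 = ((⅘)*(-125))*19 = -100*19 = -1900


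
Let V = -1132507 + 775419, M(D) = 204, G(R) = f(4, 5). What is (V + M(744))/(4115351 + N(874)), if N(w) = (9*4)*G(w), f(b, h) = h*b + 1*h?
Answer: -356884/4116251 ≈ -0.086701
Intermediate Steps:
f(b, h) = h + b*h (f(b, h) = b*h + h = h + b*h)
G(R) = 25 (G(R) = 5*(1 + 4) = 5*5 = 25)
V = -357088
N(w) = 900 (N(w) = (9*4)*25 = 36*25 = 900)
(V + M(744))/(4115351 + N(874)) = (-357088 + 204)/(4115351 + 900) = -356884/4116251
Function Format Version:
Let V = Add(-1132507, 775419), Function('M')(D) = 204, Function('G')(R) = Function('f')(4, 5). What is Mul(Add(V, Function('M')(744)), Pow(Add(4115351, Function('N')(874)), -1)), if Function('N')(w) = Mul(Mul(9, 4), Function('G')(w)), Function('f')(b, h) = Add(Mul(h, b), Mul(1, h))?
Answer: Rational(-356884, 4116251) ≈ -0.086701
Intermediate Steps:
Function('f')(b, h) = Add(h, Mul(b, h)) (Function('f')(b, h) = Add(Mul(b, h), h) = Add(h, Mul(b, h)))
Function('G')(R) = 25 (Function('G')(R) = Mul(5, Add(1, 4)) = Mul(5, 5) = 25)
V = -357088
Function('N')(w) = 900 (Function('N')(w) = Mul(Mul(9, 4), 25) = Mul(36, 25) = 900)
Mul(Add(V, Function('M')(744)), Pow(Add(4115351, Function('N')(874)), -1)) = Mul(Add(-357088, 204), Pow(Add(4115351, 900), -1)) = Mul(-356884, Pow(4116251, -1)) = Mul(-356884, Rational(1, 4116251)) = Rational(-356884, 4116251)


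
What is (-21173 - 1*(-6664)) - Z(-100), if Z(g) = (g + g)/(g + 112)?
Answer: -43477/3 ≈ -14492.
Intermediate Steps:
Z(g) = 2*g/(112 + g) (Z(g) = (2*g)/(112 + g) = 2*g/(112 + g))
(-21173 - 1*(-6664)) - Z(-100) = (-21173 - 1*(-6664)) - 2*(-100)/(112 - 100) = (-21173 + 6664) - 2*(-100)/12 = -14509 - 2*(-100)/12 = -14509 - 1*(-50/3) = -14509 + 50/3 = -43477/3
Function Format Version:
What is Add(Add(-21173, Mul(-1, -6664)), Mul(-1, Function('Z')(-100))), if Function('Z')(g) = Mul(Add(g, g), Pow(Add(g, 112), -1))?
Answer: Rational(-43477, 3) ≈ -14492.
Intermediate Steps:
Function('Z')(g) = Mul(2, g, Pow(Add(112, g), -1)) (Function('Z')(g) = Mul(Mul(2, g), Pow(Add(112, g), -1)) = Mul(2, g, Pow(Add(112, g), -1)))
Add(Add(-21173, Mul(-1, -6664)), Mul(-1, Function('Z')(-100))) = Add(Add(-21173, Mul(-1, -6664)), Mul(-1, Mul(2, -100, Pow(Add(112, -100), -1)))) = Add(Add(-21173, 6664), Mul(-1, Mul(2, -100, Pow(12, -1)))) = Add(-14509, Mul(-1, Mul(2, -100, Rational(1, 12)))) = Add(-14509, Mul(-1, Rational(-50, 3))) = Add(-14509, Rational(50, 3)) = Rational(-43477, 3)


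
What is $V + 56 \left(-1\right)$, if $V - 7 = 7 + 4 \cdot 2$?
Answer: $-34$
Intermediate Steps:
$V = 22$ ($V = 7 + \left(7 + 4 \cdot 2\right) = 7 + \left(7 + 8\right) = 7 + 15 = 22$)
$V + 56 \left(-1\right) = 22 + 56 \left(-1\right) = 22 - 56 = -34$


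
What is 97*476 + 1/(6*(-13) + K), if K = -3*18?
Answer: 6094703/132 ≈ 46172.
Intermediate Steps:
K = -54
97*476 + 1/(6*(-13) + K) = 97*476 + 1/(6*(-13) - 54) = 46172 + 1/(-78 - 54) = 46172 + 1/(-132) = 46172 - 1/132 = 6094703/132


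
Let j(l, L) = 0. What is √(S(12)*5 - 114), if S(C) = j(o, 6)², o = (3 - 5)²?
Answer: I*√114 ≈ 10.677*I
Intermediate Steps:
o = 4 (o = (-2)² = 4)
S(C) = 0 (S(C) = 0² = 0)
√(S(12)*5 - 114) = √(0*5 - 114) = √(0 - 114) = √(-114) = I*√114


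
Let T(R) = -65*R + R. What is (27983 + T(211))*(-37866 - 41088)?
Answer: -1143174966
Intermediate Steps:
T(R) = -64*R
(27983 + T(211))*(-37866 - 41088) = (27983 - 64*211)*(-37866 - 41088) = (27983 - 13504)*(-78954) = 14479*(-78954) = -1143174966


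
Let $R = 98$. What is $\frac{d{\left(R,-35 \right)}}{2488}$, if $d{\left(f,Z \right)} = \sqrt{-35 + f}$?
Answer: $\frac{3 \sqrt{7}}{2488} \approx 0.0031902$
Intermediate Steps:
$\frac{d{\left(R,-35 \right)}}{2488} = \frac{\sqrt{-35 + 98}}{2488} = \sqrt{63} \cdot \frac{1}{2488} = 3 \sqrt{7} \cdot \frac{1}{2488} = \frac{3 \sqrt{7}}{2488}$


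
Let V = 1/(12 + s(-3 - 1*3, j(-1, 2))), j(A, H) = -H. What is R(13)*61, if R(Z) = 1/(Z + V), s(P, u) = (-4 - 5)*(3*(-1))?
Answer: 2379/508 ≈ 4.6831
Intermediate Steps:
s(P, u) = 27 (s(P, u) = -9*(-3) = 27)
V = 1/39 (V = 1/(12 + 27) = 1/39 ≈ 0.025641)
R(Z) = 1/(1/39 + Z) (R(Z) = 1/(Z + 1/39) = 1/(1/39 + Z))
R(13)*61 = (39/(1 + 39*13))*61 = (39/(1 + 507))*61 = (39/508)*61 = 2379/508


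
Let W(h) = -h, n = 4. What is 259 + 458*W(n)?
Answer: -1573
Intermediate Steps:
259 + 458*W(n) = 259 + 458*(-1*4) = 259 + 458*(-4) = 259 - 1832 = -1573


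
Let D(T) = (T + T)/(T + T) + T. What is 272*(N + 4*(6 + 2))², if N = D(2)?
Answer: 333200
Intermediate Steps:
D(T) = 1 + T (D(T) = (2*T)/((2*T)) + T = (2*T)*(1/(2*T)) + T = 1 + T)
N = 3 (N = 1 + 2 = 3)
272*(N + 4*(6 + 2))² = 272*(3 + 4*(6 + 2))² = 272*(3 + 4*8)² = 272*(3 + 32)² = 272*35² = 272*1225 = 333200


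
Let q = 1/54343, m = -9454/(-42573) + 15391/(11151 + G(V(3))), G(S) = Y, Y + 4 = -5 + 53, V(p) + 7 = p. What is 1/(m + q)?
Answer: 25900131114105/41359769497274 ≈ 0.62622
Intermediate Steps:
V(p) = -7 + p
Y = 44 (Y = -4 + (-5 + 53) = -4 + 48 = 44)
G(S) = 44
m = 761078573/476604735 (m = -9454/(-42573) + 15391/(11151 + 44) = -9454*(-1/42573) + 15391/11195 = 9454/42573 + 15391*(1/11195) = 9454/42573 + 15391/11195 = 761078573/476604735 ≈ 1.5969)
q = 1/54343 ≈ 1.8402e-5
1/(m + q) = 1/(761078573/476604735 + 1/54343) = 1/(41359769497274/25900131114105) = 25900131114105/41359769497274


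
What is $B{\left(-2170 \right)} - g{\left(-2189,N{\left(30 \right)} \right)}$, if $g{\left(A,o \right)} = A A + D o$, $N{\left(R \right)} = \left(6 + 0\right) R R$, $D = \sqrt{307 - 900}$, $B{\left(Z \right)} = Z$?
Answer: $-4793891 - 5400 i \sqrt{593} \approx -4.7939 \cdot 10^{6} - 1.315 \cdot 10^{5} i$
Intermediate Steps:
$D = i \sqrt{593}$ ($D = \sqrt{-593} = i \sqrt{593} \approx 24.352 i$)
$N{\left(R \right)} = 6 R^{2}$
$g{\left(A,o \right)} = A^{2} + i o \sqrt{593}$ ($g{\left(A,o \right)} = A A + i \sqrt{593} o = A^{2} + i o \sqrt{593}$)
$B{\left(-2170 \right)} - g{\left(-2189,N{\left(30 \right)} \right)} = -2170 - \left(\left(-2189\right)^{2} + i 6 \cdot 30^{2} \sqrt{593}\right) = -2170 - \left(4791721 + i 6 \cdot 900 \sqrt{593}\right) = -2170 - \left(4791721 + i 5400 \sqrt{593}\right) = -2170 - \left(4791721 + 5400 i \sqrt{593}\right) = -4793891 - 5400 i \sqrt{593}$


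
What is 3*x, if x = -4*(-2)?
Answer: 24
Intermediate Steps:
x = 8
3*x = 3*8 = 24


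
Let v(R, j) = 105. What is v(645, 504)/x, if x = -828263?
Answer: -105/828263 ≈ -0.00012677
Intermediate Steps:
v(645, 504)/x = 105/(-828263) = 105*(-1/828263) = -105/828263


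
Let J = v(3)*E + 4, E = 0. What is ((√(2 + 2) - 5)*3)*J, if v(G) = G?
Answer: -36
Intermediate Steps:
J = 4 (J = 3*0 + 4 = 0 + 4 = 4)
((√(2 + 2) - 5)*3)*J = ((√(2 + 2) - 5)*3)*4 = ((√4 - 5)*3)*4 = ((2 - 5)*3)*4 = -3*3*4 = -9*4 = -36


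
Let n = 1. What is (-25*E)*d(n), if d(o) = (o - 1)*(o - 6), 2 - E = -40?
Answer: 0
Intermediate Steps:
E = 42 (E = 2 - 1*(-40) = 2 + 40 = 42)
d(o) = (-1 + o)*(-6 + o)
(-25*E)*d(n) = (-25*42)*(6 + 1² - 7*1) = -1050*(6 + 1 - 7) = -1050*0 = 0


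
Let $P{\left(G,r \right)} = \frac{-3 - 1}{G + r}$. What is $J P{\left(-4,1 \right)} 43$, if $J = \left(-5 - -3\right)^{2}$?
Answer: $\frac{688}{3} \approx 229.33$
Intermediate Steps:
$P{\left(G,r \right)} = - \frac{4}{G + r}$
$J = 4$ ($J = \left(-5 + 3\right)^{2} = \left(-2\right)^{2} = 4$)
$J P{\left(-4,1 \right)} 43 = 4 \left(- \frac{4}{-4 + 1}\right) 43 = 4 \left(- \frac{4}{-3}\right) 43 = 4 \left(\left(-4\right) \left(- \frac{1}{3}\right)\right) 43 = 4 \cdot \frac{4}{3} \cdot 43 = \frac{16}{3} \cdot 43 = \frac{688}{3}$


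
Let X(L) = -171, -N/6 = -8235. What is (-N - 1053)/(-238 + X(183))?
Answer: 50463/409 ≈ 123.38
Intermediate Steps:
N = 49410 (N = -6*(-8235) = 49410)
(-N - 1053)/(-238 + X(183)) = (-1*49410 - 1053)/(-238 - 171) = (-49410 - 1053)/(-409) = -50463*(-1/409) = 50463/409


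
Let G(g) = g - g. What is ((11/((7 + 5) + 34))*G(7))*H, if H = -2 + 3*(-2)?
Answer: 0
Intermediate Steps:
H = -8 (H = -2 - 6 = -8)
G(g) = 0
((11/((7 + 5) + 34))*G(7))*H = ((11/((7 + 5) + 34))*0)*(-8) = ((11/(12 + 34))*0)*(-8) = ((11/46)*0)*(-8) = 0*(-8) = 0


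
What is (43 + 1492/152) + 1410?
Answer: 55587/38 ≈ 1462.8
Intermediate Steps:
(43 + 1492/152) + 1410 = (43 + 1492*(1/152)) + 1410 = (43 + 373/38) + 1410 = 2007/38 + 1410 = 55587/38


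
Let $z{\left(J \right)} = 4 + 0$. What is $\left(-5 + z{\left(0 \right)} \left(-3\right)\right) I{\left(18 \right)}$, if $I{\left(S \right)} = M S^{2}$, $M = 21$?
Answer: $-115668$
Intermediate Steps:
$z{\left(J \right)} = 4$
$I{\left(S \right)} = 21 S^{2}$
$\left(-5 + z{\left(0 \right)} \left(-3\right)\right) I{\left(18 \right)} = \left(-5 + 4 \left(-3\right)\right) 21 \cdot 18^{2} = \left(-5 - 12\right) 21 \cdot 324 = \left(-17\right) 6804 = -115668$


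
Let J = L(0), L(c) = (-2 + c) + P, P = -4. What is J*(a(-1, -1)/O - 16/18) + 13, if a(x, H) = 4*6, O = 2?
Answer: -161/3 ≈ -53.667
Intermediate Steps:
a(x, H) = 24
L(c) = -6 + c (L(c) = (-2 + c) - 4 = -6 + c)
J = -6 (J = -6 + 0 = -6)
J*(a(-1, -1)/O - 16/18) + 13 = -6*(24/2 - 16/18) + 13 = -6*(24*(1/2) - 16*1/18) + 13 = -6*(12 - 8/9) + 13 = -6*100/9 + 13 = -200/3 + 13 = -161/3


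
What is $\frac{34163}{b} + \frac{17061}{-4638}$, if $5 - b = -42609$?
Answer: $- \frac{47382455}{16470311} \approx -2.8768$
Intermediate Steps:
$b = 42614$ ($b = 5 - -42609 = 5 + 42609 = 42614$)
$\frac{34163}{b} + \frac{17061}{-4638} = \frac{34163}{42614} + \frac{17061}{-4638} = 34163 \cdot \frac{1}{42614} + 17061 \left(- \frac{1}{4638}\right) = \frac{34163}{42614} - \frac{5687}{1546} = - \frac{47382455}{16470311}$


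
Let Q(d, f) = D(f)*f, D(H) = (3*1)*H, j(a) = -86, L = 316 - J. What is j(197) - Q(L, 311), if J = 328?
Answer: -290249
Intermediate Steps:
L = -12 (L = 316 - 1*328 = 316 - 328 = -12)
D(H) = 3*H
Q(d, f) = 3*f² (Q(d, f) = (3*f)*f = 3*f²)
j(197) - Q(L, 311) = -86 - 3*311² = -86 - 3*96721 = -86 - 1*290163 = -86 - 290163 = -290249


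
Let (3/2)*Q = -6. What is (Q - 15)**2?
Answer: 361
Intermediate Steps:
Q = -4 (Q = (2/3)*(-6) = -4)
(Q - 15)**2 = (-4 - 15)**2 = (-19)**2 = 361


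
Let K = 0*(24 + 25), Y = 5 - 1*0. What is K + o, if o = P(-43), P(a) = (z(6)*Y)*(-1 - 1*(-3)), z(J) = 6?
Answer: 60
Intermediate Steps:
Y = 5 (Y = 5 + 0 = 5)
P(a) = 60 (P(a) = (6*5)*(-1 - 1*(-3)) = 30*(-1 + 3) = 30*2 = 60)
o = 60
K = 0 (K = 0*49 = 0)
K + o = 0 + 60 = 60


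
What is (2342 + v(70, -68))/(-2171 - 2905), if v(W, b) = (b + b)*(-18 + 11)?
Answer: -61/94 ≈ -0.64894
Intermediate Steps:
v(W, b) = -14*b (v(W, b) = (2*b)*(-7) = -14*b)
(2342 + v(70, -68))/(-2171 - 2905) = (2342 - 14*(-68))/(-2171 - 2905) = (2342 + 952)/(-5076) = 3294*(-1/5076) = -61/94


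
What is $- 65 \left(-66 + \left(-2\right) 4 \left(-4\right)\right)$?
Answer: $2210$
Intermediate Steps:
$- 65 \left(-66 + \left(-2\right) 4 \left(-4\right)\right) = - 65 \left(-66 - -32\right) = - 65 \left(-66 + 32\right) = \left(-65\right) \left(-34\right) = 2210$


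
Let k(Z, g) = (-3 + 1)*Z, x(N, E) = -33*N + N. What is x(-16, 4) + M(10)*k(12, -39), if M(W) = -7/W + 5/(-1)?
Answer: 3244/5 ≈ 648.80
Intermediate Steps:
M(W) = -5 - 7/W (M(W) = -7/W + 5*(-1) = -7/W - 5 = -5 - 7/W)
x(N, E) = -32*N
k(Z, g) = -2*Z
x(-16, 4) + M(10)*k(12, -39) = -32*(-16) + (-5 - 7/10)*(-2*12) = 512 + (-5 - 7*⅒)*(-24) = 512 + (-5 - 7/10)*(-24) = 512 - 57/10*(-24) = 512 + 684/5 = 3244/5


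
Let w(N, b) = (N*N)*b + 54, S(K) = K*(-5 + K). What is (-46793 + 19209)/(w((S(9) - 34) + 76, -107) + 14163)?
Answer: 27584/636771 ≈ 0.043319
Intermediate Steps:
w(N, b) = 54 + b*N² (w(N, b) = N²*b + 54 = b*N² + 54 = 54 + b*N²)
(-46793 + 19209)/(w((S(9) - 34) + 76, -107) + 14163) = (-46793 + 19209)/((54 - 107*((9*(-5 + 9) - 34) + 76)²) + 14163) = -27584/((54 - 107*((9*4 - 34) + 76)²) + 14163) = -27584/((54 - 107*((36 - 34) + 76)²) + 14163) = -27584/((54 - 107*(2 + 76)²) + 14163) = -27584/((54 - 107*78²) + 14163) = -27584/((54 - 107*6084) + 14163) = -27584/((54 - 650988) + 14163) = -27584/(-650934 + 14163) = -27584/(-636771) = -27584*(-1/636771) = 27584/636771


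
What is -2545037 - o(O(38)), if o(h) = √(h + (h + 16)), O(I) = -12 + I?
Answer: -2545037 - 2*√17 ≈ -2.5450e+6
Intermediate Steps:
o(h) = √(16 + 2*h) (o(h) = √(h + (16 + h)) = √(16 + 2*h))
-2545037 - o(O(38)) = -2545037 - √(16 + 2*(-12 + 38)) = -2545037 - √(16 + 2*26) = -2545037 - √(16 + 52) = -2545037 - √68 = -2545037 - 2*√17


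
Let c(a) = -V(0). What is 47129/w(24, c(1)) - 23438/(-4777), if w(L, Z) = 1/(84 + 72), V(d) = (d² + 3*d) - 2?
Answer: 35121119786/4777 ≈ 7.3521e+6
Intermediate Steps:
V(d) = -2 + d² + 3*d
c(a) = 2 (c(a) = -(-2 + 0² + 3*0) = -(-2 + 0 + 0) = -1*(-2) = 2)
w(L, Z) = 1/156
47129/w(24, c(1)) - 23438/(-4777) = 47129/(1/156) - 23438/(-4777) = 47129*156 - 23438*(-1/4777) = 7352124 + 23438/4777 = 35121119786/4777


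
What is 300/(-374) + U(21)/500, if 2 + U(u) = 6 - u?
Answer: -78179/93500 ≈ -0.83614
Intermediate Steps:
U(u) = 4 - u (U(u) = -2 + (6 - u) = 4 - u)
300/(-374) + U(21)/500 = 300/(-374) + (4 - 1*21)/500 = 300*(-1/374) + (4 - 21)*(1/500) = -150/187 - 17*1/500 = -150/187 - 17/500 = -78179/93500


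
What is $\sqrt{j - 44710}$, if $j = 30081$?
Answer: $i \sqrt{14629} \approx 120.95 i$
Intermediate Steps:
$\sqrt{j - 44710} = \sqrt{30081 - 44710} = \sqrt{-14629} = i \sqrt{14629}$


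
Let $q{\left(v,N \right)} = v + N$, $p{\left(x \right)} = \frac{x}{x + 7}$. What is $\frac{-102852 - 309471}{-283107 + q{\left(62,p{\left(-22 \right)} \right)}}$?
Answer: $\frac{6184845}{4245653} \approx 1.4567$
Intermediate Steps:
$p{\left(x \right)} = \frac{x}{7 + x}$
$q{\left(v,N \right)} = N + v$
$\frac{-102852 - 309471}{-283107 + q{\left(62,p{\left(-22 \right)} \right)}} = \frac{-102852 - 309471}{-283107 + \left(- \frac{22}{7 - 22} + 62\right)} = - \frac{412323}{-283107 + \left(- \frac{22}{-15} + 62\right)} = - \frac{412323}{-283107 + \left(\left(-22\right) \left(- \frac{1}{15}\right) + 62\right)} = - \frac{412323}{-283107 + \left(\frac{22}{15} + 62\right)} = - \frac{412323}{-283107 + \frac{952}{15}} = - \frac{412323}{- \frac{4245653}{15}} = \left(-412323\right) \left(- \frac{15}{4245653}\right) = \frac{6184845}{4245653}$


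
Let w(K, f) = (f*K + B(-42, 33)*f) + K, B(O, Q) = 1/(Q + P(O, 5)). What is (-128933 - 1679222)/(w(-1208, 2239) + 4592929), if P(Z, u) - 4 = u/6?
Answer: -410451185/428364477 ≈ -0.95818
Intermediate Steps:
P(Z, u) = 4 + u/6
B(O, Q) = 1/(29/6 + Q) (B(O, Q) = 1/(Q + (4 + (⅙)*5)) = 1/(Q + (4 + ⅚)) = 1/(Q + 29/6) = 1/(29/6 + Q))
w(K, f) = K + 6*f/227 + K*f (w(K, f) = (f*K + (6/(29 + 6*33))*f) + K = (K*f + (6/(29 + 198))*f) + K = (K*f + (6/227)*f) + K = (K*f + (6*(1/227))*f) + K = (K*f + 6*f/227) + K = (6*f/227 + K*f) + K = K + 6*f/227 + K*f)
(-128933 - 1679222)/(w(-1208, 2239) + 4592929) = (-128933 - 1679222)/((-1208 + (6/227)*2239 - 1208*2239) + 4592929) = -1808155/((-1208 + 13434/227 - 2704712) + 4592929) = -1808155/(-614230406/227 + 4592929) = -1808155/428364477/227 = -1808155*227/428364477 = -410451185/428364477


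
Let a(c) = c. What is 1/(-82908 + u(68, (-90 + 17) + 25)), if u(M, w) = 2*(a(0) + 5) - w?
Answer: -1/82850 ≈ -1.2070e-5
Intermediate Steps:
u(M, w) = 10 - w (u(M, w) = 2*(0 + 5) - w = 2*5 - w = 10 - w)
1/(-82908 + u(68, (-90 + 17) + 25)) = 1/(-82908 + (10 - ((-90 + 17) + 25))) = 1/(-82908 + (10 - (-73 + 25))) = 1/(-82908 + (10 - 1*(-48))) = 1/(-82908 + (10 + 48)) = 1/(-82908 + 58) = 1/(-82850) = -1/82850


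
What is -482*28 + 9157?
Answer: -4339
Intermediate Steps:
-482*28 + 9157 = -13496 + 9157 = -4339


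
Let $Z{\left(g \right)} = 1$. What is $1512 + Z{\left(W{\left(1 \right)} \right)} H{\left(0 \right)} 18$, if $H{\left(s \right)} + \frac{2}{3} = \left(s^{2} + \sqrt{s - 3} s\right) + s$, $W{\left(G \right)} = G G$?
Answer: $1500$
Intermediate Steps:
$W{\left(G \right)} = G^{2}$
$H{\left(s \right)} = - \frac{2}{3} + s + s^{2} + s \sqrt{-3 + s}$ ($H{\left(s \right)} = - \frac{2}{3} + \left(\left(s^{2} + \sqrt{s - 3} s\right) + s\right) = - \frac{2}{3} + \left(\left(s^{2} + \sqrt{-3 + s} s\right) + s\right) = - \frac{2}{3} + \left(\left(s^{2} + s \sqrt{-3 + s}\right) + s\right) = - \frac{2}{3} + \left(s + s^{2} + s \sqrt{-3 + s}\right) = - \frac{2}{3} + s + s^{2} + s \sqrt{-3 + s}$)
$1512 + Z{\left(W{\left(1 \right)} \right)} H{\left(0 \right)} 18 = 1512 + 1 \left(- \frac{2}{3} + 0 + 0^{2} + 0 \sqrt{-3 + 0}\right) 18 = 1512 + 1 \left(- \frac{2}{3} + 0 + 0 + 0 \sqrt{-3}\right) 18 = 1512 + 1 \left(- \frac{2}{3} + 0 + 0 + 0 i \sqrt{3}\right) 18 = 1512 + 1 \left(- \frac{2}{3} + 0 + 0 + 0\right) 18 = 1512 + 1 \left(- \frac{2}{3}\right) 18 = 1512 - 12 = 1500$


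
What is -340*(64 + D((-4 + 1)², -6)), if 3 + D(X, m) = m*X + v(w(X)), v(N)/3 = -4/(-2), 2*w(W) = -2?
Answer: -4420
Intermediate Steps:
w(W) = -1 (w(W) = (½)*(-2) = -1)
v(N) = 6 (v(N) = 3*(-4/(-2)) = 3*(-4*(-½)) = 3*2 = 6)
D(X, m) = 3 + X*m (D(X, m) = -3 + (m*X + 6) = -3 + (X*m + 6) = -3 + (6 + X*m) = 3 + X*m)
-340*(64 + D((-4 + 1)², -6)) = -340*(64 + (3 + (-4 + 1)²*(-6))) = -340*(64 + (3 + (-3)²*(-6))) = -340*(64 + (3 + 9*(-6))) = -340*(64 + (3 - 54)) = -340*(64 - 51) = -340*13 = -4420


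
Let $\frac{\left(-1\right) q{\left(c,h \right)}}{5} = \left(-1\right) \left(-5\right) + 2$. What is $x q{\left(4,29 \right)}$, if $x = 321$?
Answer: $-11235$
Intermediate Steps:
$q{\left(c,h \right)} = -35$ ($q{\left(c,h \right)} = - 5 \left(\left(-1\right) \left(-5\right) + 2\right) = - 5 \left(5 + 2\right) = \left(-5\right) 7 = -35$)
$x q{\left(4,29 \right)} = 321 \left(-35\right) = -11235$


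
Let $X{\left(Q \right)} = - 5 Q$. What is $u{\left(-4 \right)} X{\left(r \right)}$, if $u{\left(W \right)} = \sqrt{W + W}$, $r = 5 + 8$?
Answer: $- 130 i \sqrt{2} \approx - 183.85 i$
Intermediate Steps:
$r = 13$
$u{\left(W \right)} = \sqrt{2} \sqrt{W}$ ($u{\left(W \right)} = \sqrt{2 W} = \sqrt{2} \sqrt{W}$)
$u{\left(-4 \right)} X{\left(r \right)} = \sqrt{2} \sqrt{-4} \left(\left(-5\right) 13\right) = \sqrt{2} \cdot 2 i \left(-65\right) = 2 i \sqrt{2} \left(-65\right) = - 130 i \sqrt{2}$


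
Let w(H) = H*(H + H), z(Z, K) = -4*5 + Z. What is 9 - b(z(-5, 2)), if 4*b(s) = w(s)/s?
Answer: 43/2 ≈ 21.500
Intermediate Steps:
z(Z, K) = -20 + Z
w(H) = 2*H² (w(H) = H*(2*H) = 2*H²)
b(s) = s/2 (b(s) = ((2*s²)/s)/4 = (2*s)/4 = s/2)
9 - b(z(-5, 2)) = 9 - (-20 - 5)/2 = 9 - (-25)/2 = 9 - 1*(-25/2) = 9 + 25/2 = 43/2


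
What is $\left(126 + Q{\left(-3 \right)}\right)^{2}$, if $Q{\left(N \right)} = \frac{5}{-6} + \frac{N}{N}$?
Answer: $\frac{573049}{36} \approx 15918.0$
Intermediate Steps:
$Q{\left(N \right)} = \frac{1}{6}$ ($Q{\left(N \right)} = 5 \left(- \frac{1}{6}\right) + 1 = - \frac{5}{6} + 1 = \frac{1}{6}$)
$\left(126 + Q{\left(-3 \right)}\right)^{2} = \left(126 + \frac{1}{6}\right)^{2} = \left(\frac{757}{6}\right)^{2} = \frac{573049}{36}$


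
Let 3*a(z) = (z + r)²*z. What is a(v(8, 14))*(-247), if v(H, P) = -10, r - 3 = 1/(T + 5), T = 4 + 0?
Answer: 9494680/243 ≈ 39073.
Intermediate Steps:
T = 4
r = 28/9 (r = 3 + 1/(4 + 5) = 3 + 1/9 = 3 + ⅑ = 28/9 ≈ 3.1111)
a(z) = z*(28/9 + z)²/3 (a(z) = ((z + 28/9)²*z)/3 = ((28/9 + z)²*z)/3 = (z*(28/9 + z)²)/3 = z*(28/9 + z)²/3)
a(v(8, 14))*(-247) = ((1/243)*(-10)*(28 + 9*(-10))²)*(-247) = ((1/243)*(-10)*(28 - 90)²)*(-247) = ((1/243)*(-10)*(-62)²)*(-247) = ((1/243)*(-10)*3844)*(-247) = -38440/243*(-247) = 9494680/243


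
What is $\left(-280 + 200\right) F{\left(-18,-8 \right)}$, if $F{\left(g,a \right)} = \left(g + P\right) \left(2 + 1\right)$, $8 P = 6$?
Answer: $4140$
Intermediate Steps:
$P = \frac{3}{4}$ ($P = \frac{1}{8} \cdot 6 = \frac{3}{4} \approx 0.75$)
$F{\left(g,a \right)} = \frac{9}{4} + 3 g$ ($F{\left(g,a \right)} = \left(g + \frac{3}{4}\right) \left(2 + 1\right) = \left(\frac{3}{4} + g\right) 3 = \frac{9}{4} + 3 g$)
$\left(-280 + 200\right) F{\left(-18,-8 \right)} = \left(-280 + 200\right) \left(\frac{9}{4} + 3 \left(-18\right)\right) = - 80 \left(\frac{9}{4} - 54\right) = \left(-80\right) \left(- \frac{207}{4}\right) = 4140$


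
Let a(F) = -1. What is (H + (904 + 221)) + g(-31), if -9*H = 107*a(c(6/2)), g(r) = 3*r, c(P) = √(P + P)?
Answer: 9395/9 ≈ 1043.9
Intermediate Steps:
c(P) = √2*√P (c(P) = √(2*P) = √2*√P)
H = 107/9 (H = -107*(-1)/9 = -⅑*(-107) = 107/9 ≈ 11.889)
(H + (904 + 221)) + g(-31) = (107/9 + (904 + 221)) + 3*(-31) = (107/9 + 1125) - 93 = 10232/9 - 93 = 9395/9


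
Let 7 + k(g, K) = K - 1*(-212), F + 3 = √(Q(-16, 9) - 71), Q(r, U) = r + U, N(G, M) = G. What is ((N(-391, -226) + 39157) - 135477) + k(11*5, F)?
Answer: -96509 + I*√78 ≈ -96509.0 + 8.8318*I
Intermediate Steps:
Q(r, U) = U + r
F = -3 + I*√78 (F = -3 + √((9 - 16) - 71) = -3 + √(-7 - 71) = -3 + √(-78) = -3 + I*√78 ≈ -3.0 + 8.8318*I)
k(g, K) = 205 + K (k(g, K) = -7 + (K - 1*(-212)) = -7 + (K + 212) = -7 + (212 + K) = 205 + K)
((N(-391, -226) + 39157) - 135477) + k(11*5, F) = ((-391 + 39157) - 135477) + (205 + (-3 + I*√78)) = (38766 - 135477) + (202 + I*√78) = -96711 + (202 + I*√78) = -96509 + I*√78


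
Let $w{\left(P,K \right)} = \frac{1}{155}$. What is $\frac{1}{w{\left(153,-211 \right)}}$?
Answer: $155$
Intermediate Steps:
$w{\left(P,K \right)} = \frac{1}{155}$
$\frac{1}{w{\left(153,-211 \right)}} = \frac{1}{\frac{1}{155}} = 155$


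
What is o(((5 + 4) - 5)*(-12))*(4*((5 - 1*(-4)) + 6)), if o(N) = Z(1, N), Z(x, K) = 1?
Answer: 60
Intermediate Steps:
o(N) = 1
o(((5 + 4) - 5)*(-12))*(4*((5 - 1*(-4)) + 6)) = 1*(4*((5 - 1*(-4)) + 6)) = 1*(4*((5 + 4) + 6)) = 1*(4*(9 + 6)) = 1*(4*15) = 1*60 = 60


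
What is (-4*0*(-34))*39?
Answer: 0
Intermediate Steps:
(-4*0*(-34))*39 = (0*(-34))*39 = 0*39 = 0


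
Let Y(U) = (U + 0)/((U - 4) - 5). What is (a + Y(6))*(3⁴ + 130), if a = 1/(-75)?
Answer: -31861/75 ≈ -424.81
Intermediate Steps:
a = -1/75 ≈ -0.013333
Y(U) = U/(-9 + U) (Y(U) = U/((-4 + U) - 5) = U/(-9 + U))
(a + Y(6))*(3⁴ + 130) = (-1/75 + 6/(-9 + 6))*(3⁴ + 130) = (-1/75 + 6/(-3))*(81 + 130) = (-1/75 + 6*(-⅓))*211 = (-1/75 - 2)*211 = -151/75*211 = -31861/75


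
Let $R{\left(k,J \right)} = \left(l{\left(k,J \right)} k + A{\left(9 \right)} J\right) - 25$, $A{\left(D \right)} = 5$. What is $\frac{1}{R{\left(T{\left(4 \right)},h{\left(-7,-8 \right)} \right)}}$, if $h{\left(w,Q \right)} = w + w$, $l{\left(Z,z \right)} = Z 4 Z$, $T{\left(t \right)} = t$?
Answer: $\frac{1}{161} \approx 0.0062112$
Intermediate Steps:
$l{\left(Z,z \right)} = 4 Z^{2}$ ($l{\left(Z,z \right)} = 4 Z Z = 4 Z^{2}$)
$h{\left(w,Q \right)} = 2 w$
$R{\left(k,J \right)} = -25 + 4 k^{3} + 5 J$ ($R{\left(k,J \right)} = \left(4 k^{2} k + 5 J\right) - 25 = \left(4 k^{3} + 5 J\right) - 25 = -25 + 4 k^{3} + 5 J$)
$\frac{1}{R{\left(T{\left(4 \right)},h{\left(-7,-8 \right)} \right)}} = \frac{1}{-25 + 4 \cdot 4^{3} + 5 \cdot 2 \left(-7\right)} = \frac{1}{-25 + 4 \cdot 64 + 5 \left(-14\right)} = \frac{1}{-25 + 256 - 70} = \frac{1}{161}$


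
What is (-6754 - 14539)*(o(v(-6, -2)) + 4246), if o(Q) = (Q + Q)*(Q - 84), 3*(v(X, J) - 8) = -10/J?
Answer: -538287040/9 ≈ -5.9810e+7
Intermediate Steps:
v(X, J) = 8 - 10/(3*J) (v(X, J) = 8 + (-10/J)/3 = 8 - 10/(3*J))
o(Q) = 2*Q*(-84 + Q) (o(Q) = (2*Q)*(-84 + Q) = 2*Q*(-84 + Q))
(-6754 - 14539)*(o(v(-6, -2)) + 4246) = (-6754 - 14539)*(2*(8 - 10/3/(-2))*(-84 + (8 - 10/3/(-2))) + 4246) = -21293*(2*(8 - 10/3*(-1/2))*(-84 + (8 - 10/3*(-1/2))) + 4246) = -21293*(2*(8 + 5/3)*(-84 + (8 + 5/3)) + 4246) = -21293*(2*(29/3)*(-84 + 29/3) + 4246) = -21293*(2*(29/3)*(-223/3) + 4246) = -21293*(-12934/9 + 4246) = -21293*25280/9 = -538287040/9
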